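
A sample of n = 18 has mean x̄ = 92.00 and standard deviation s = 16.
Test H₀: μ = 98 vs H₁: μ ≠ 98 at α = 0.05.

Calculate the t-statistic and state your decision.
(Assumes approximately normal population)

Answer: t = -1.5910, fail to reject H₀

Derivation:
df = n - 1 = 17
SE = s/√n = 16/√18 = 3.7712
t = (x̄ - μ₀)/SE = (92.00 - 98)/3.7712 = -1.5910
Critical value: t_{0.025,17} = ±2.110
p-value ≈ 0.1300
Decision: fail to reject H₀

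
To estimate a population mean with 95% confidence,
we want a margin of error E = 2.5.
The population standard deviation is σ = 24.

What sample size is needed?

Answer: n = 355

Derivation:
z_0.025 = 1.960
n = (z×σ/E)² = (1.960×24/2.5)²
n = 354.0419
Round up: n = 355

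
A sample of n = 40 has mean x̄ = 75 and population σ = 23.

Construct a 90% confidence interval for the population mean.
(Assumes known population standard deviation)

Confidence level: 90%, α = 0.1
z_0.05 = 1.645
SE = σ/√n = 23/√40 = 3.6366
Margin of error = 1.645 × 3.6366 = 5.9822
CI: x̄ ± margin = 75 ± 5.9822
CI: (69.0178, 80.9822)

Answer: (69.0178, 80.9822)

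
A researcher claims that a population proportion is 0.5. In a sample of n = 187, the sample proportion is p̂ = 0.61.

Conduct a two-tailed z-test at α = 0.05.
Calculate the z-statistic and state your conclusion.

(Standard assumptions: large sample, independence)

H₀: p = 0.5, H₁: p ≠ 0.5
Standard error: SE = √(p₀(1-p₀)/n) = √(0.5×0.5/187) = 0.036564
z-statistic: z = (p̂ - p₀)/SE = (0.61 - 0.5)/0.036564 = 3.0084
Critical value: z_0.025 = ±1.960
p-value = 0.0026
Decision: reject H₀ at α = 0.05

Answer: z = 3.0084, reject H₀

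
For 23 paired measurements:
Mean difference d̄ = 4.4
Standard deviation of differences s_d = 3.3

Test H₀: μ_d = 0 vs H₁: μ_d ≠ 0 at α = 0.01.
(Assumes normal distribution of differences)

Answer: t = 6.3944, reject H₀

Derivation:
df = n - 1 = 22
SE = s_d/√n = 3.3/√23 = 0.6881
t = d̄/SE = 4.4/0.6881 = 6.3944
Critical value: t_{0.005,22} = ±2.819
p-value < 0.0001
Decision: reject H₀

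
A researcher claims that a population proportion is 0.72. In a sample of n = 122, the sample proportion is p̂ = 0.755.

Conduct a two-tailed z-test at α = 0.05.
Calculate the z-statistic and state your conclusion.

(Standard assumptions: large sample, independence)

H₀: p = 0.72, H₁: p ≠ 0.72
Standard error: SE = √(p₀(1-p₀)/n) = √(0.72×0.28/122) = 0.040650
z-statistic: z = (p̂ - p₀)/SE = (0.755 - 0.72)/0.040650 = 0.8610
Critical value: z_0.025 = ±1.960
p-value = 0.3892
Decision: fail to reject H₀ at α = 0.05

Answer: z = 0.8610, fail to reject H₀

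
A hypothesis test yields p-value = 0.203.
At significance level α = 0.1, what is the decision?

Answer: fail to reject H₀

Derivation:
Compare p-value to α:
0.203 ≥ 0.1
Decision: fail to reject H₀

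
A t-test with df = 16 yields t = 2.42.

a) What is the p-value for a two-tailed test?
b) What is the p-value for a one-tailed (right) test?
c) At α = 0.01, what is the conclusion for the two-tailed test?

Using t-distribution with df = 16:
a) Two-tailed: p = 2×P(T > 2.42) = 0.0278
b) One-tailed: p = P(T > 2.42) = 0.0139
c) 0.0278 ≥ 0.01, fail to reject H₀

Answer: a) 0.0278, b) 0.0139, c) fail to reject H₀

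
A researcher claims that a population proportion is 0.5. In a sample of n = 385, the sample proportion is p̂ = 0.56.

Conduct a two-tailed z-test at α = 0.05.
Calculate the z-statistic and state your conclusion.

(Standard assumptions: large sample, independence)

H₀: p = 0.5, H₁: p ≠ 0.5
Standard error: SE = √(p₀(1-p₀)/n) = √(0.5×0.5/385) = 0.025482
z-statistic: z = (p̂ - p₀)/SE = (0.56 - 0.5)/0.025482 = 2.3546
Critical value: z_0.025 = ±1.960
p-value = 0.0185
Decision: reject H₀ at α = 0.05

Answer: z = 2.3546, reject H₀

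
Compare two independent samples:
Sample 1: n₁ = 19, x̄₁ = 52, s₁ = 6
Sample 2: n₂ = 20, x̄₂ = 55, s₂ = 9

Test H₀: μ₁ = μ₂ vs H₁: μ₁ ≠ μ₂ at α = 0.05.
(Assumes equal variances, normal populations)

Answer: t = -1.2180, fail to reject H₀

Derivation:
Pooled variance: s²_p = [18×6² + 19×9²]/(37) = 59.1081
s_p = 7.6882
SE = s_p×√(1/n₁ + 1/n₂) = 7.6882×√(1/19 + 1/20) = 2.4630
t = (x̄₁ - x̄₂)/SE = (52 - 55)/2.4630 = -1.2180
df = 37, t-critical = ±2.026
Decision: fail to reject H₀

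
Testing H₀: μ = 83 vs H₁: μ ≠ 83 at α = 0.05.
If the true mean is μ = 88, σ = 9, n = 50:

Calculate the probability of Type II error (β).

Answer: β ≈ 0.0245

Derivation:
SE = σ/√n = 9/√50 = 1.2728
Critical values: μ₀ ± z_0.025×SE = 83 ± 1.960×1.2728
Acceptance region: (80.5053, 85.4947)
Under H₁ (μ = 88): z_high = (85.4947 - 88)/1.2728 = -1.9683, z_low = (80.5053 - 88)/1.2728 = -5.8884
β = P(not reject | H₁) = Φ(-1.9683) - Φ(-5.8884) ≈ 0.0245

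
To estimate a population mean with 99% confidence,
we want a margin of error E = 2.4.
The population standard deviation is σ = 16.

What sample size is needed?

z_0.005 = 2.576
n = (z×σ/E)² = (2.576×16/2.4)²
n = 294.9234
Round up: n = 295

Answer: n = 295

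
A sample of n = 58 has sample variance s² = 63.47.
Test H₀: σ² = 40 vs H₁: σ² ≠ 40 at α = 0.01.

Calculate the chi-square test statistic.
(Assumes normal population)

df = n - 1 = 57
χ² = (n-1)s²/σ₀² = 57×63.47/40 = 90.4447
Critical values: χ²_{0.995,57} = 33.248, χ²_{0.005,57} = 88.236
Rejection region: χ² < 33.248 or χ² > 88.236
Decision: reject H₀

Answer: χ² = 90.4447, reject H₀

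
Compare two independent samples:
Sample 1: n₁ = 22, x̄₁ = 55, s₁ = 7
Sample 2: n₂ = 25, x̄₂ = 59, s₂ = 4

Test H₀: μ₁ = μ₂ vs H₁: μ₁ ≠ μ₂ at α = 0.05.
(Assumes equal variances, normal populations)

Pooled variance: s²_p = [21×7² + 24×4²]/(45) = 31.4000
s_p = 5.6036
SE = s_p×√(1/n₁ + 1/n₂) = 5.6036×√(1/22 + 1/25) = 1.6381
t = (x̄₁ - x̄₂)/SE = (55 - 59)/1.6381 = -2.4419
df = 45, t-critical = ±2.014
Decision: reject H₀

Answer: t = -2.4419, reject H₀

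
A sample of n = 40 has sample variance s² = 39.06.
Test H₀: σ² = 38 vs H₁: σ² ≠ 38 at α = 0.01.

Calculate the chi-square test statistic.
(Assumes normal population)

df = n - 1 = 39
χ² = (n-1)s²/σ₀² = 39×39.06/38 = 40.0879
Critical values: χ²_{0.995,39} = 19.996, χ²_{0.005,39} = 65.476
Rejection region: χ² < 19.996 or χ² > 65.476
Decision: fail to reject H₀

Answer: χ² = 40.0879, fail to reject H₀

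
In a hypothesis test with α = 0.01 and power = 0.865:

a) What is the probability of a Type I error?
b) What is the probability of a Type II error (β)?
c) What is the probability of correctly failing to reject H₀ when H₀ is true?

a) Type I error probability = α = 0.01
b) Power = P(reject H₀ | H₁ true) = 1 - β = 0.865, so Type II error probability = β = 1 - Power = 0.135
c) P(fail to reject H₀ | H₀ true) = 1 - α = 0.99

Answer: a) 0.01, b) 0.135, c) 0.99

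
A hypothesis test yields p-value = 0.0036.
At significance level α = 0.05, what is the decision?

Answer: reject H₀

Derivation:
Compare p-value to α:
0.0036 < 0.05
Decision: reject H₀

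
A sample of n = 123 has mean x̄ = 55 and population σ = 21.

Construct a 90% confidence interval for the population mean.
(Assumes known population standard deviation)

Confidence level: 90%, α = 0.1
z_0.05 = 1.645
SE = σ/√n = 21/√123 = 1.8935
Margin of error = 1.645 × 1.8935 = 3.1148
CI: x̄ ± margin = 55 ± 3.1148
CI: (51.8852, 58.1148)

Answer: (51.8852, 58.1148)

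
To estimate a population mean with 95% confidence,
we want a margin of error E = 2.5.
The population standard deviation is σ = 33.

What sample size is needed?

z_0.025 = 1.960
n = (z×σ/E)² = (1.960×33/2.5)²
n = 669.3604
Round up: n = 670

Answer: n = 670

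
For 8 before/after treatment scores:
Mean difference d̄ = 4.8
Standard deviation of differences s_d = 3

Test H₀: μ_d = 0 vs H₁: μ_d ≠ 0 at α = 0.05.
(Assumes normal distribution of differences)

df = n - 1 = 7
SE = s_d/√n = 3/√8 = 1.0607
t = d̄/SE = 4.8/1.0607 = 4.5253
Critical value: t_{0.025,7} = ±2.365
p-value ≈ 0.0027
Decision: reject H₀

Answer: t = 4.5253, reject H₀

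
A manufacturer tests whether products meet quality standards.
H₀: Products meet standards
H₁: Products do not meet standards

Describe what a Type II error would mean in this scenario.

Answer: Accepting products as meeting standards when they don't

Derivation:
Type I error (α): Rejecting H₀ when H₀ is true
Type II error (β): Failing to reject H₀ when H₁ is true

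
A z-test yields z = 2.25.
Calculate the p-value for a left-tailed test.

Answer: p-value ≈ 0.9878

Derivation:
For z = 2.25:
p = P(Z < 2.25) = Φ(2.25) = 0.9878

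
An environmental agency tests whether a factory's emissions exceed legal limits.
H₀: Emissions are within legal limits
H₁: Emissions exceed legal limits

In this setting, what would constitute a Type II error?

Type I error (α): Rejecting H₀ when H₀ is true
Type II error (β): Failing to reject H₀ when H₁ is true

Answer: Failing to cite a factory whose emissions actually exceed the limit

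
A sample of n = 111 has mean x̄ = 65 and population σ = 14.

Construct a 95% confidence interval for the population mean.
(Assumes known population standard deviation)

Confidence level: 95%, α = 0.05
z_0.025 = 1.960
SE = σ/√n = 14/√111 = 1.3288
Margin of error = 1.960 × 1.3288 = 2.6044
CI: x̄ ± margin = 65 ± 2.6044
CI: (62.3956, 67.6044)

Answer: (62.3956, 67.6044)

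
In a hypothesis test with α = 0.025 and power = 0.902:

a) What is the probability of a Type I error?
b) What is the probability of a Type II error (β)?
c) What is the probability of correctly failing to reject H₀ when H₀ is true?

Answer: a) 0.025, b) 0.098, c) 0.975

Derivation:
a) Type I error probability = α = 0.025
b) Power = P(reject H₀ | H₁ true) = 1 - β = 0.902, so Type II error probability = β = 1 - Power = 0.098
c) P(fail to reject H₀ | H₀ true) = 1 - α = 0.975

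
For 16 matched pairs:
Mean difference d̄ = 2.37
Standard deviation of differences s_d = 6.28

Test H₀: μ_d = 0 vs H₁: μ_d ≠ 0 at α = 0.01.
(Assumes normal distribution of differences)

df = n - 1 = 15
SE = s_d/√n = 6.28/√16 = 1.5700
t = d̄/SE = 2.37/1.5700 = 1.5096
Critical value: t_{0.005,15} = ±2.947
p-value ≈ 0.1519
Decision: fail to reject H₀

Answer: t = 1.5096, fail to reject H₀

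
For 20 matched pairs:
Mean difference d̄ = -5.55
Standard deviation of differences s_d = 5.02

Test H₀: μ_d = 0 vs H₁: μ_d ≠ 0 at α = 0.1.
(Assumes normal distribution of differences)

Answer: t = -4.9443, reject H₀

Derivation:
df = n - 1 = 19
SE = s_d/√n = 5.02/√20 = 1.1225
t = d̄/SE = -5.55/1.1225 = -4.9443
Critical value: t_{0.05,19} = ±1.729
p-value ≈ 0.0001
Decision: reject H₀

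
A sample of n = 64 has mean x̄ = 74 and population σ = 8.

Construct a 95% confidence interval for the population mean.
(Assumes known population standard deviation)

Confidence level: 95%, α = 0.05
z_0.025 = 1.960
SE = σ/√n = 8/√64 = 1.0000
Margin of error = 1.960 × 1.0000 = 1.9600
CI: x̄ ± margin = 74 ± 1.9600
CI: (72.0400, 75.9600)

Answer: (72.0400, 75.9600)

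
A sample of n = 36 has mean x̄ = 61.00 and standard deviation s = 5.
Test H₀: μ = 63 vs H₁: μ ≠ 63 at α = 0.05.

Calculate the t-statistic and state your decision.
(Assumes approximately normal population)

Answer: t = -2.4001, reject H₀

Derivation:
df = n - 1 = 35
SE = s/√n = 5/√36 = 0.8333
t = (x̄ - μ₀)/SE = (61.00 - 63)/0.8333 = -2.4001
Critical value: t_{0.025,35} = ±2.030
p-value ≈ 0.0218
Decision: reject H₀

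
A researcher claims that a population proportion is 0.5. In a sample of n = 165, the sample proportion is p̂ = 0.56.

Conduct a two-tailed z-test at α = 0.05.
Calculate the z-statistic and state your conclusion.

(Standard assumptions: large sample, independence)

H₀: p = 0.5, H₁: p ≠ 0.5
Standard error: SE = √(p₀(1-p₀)/n) = √(0.5×0.5/165) = 0.038925
z-statistic: z = (p̂ - p₀)/SE = (0.56 - 0.5)/0.038925 = 1.5414
Critical value: z_0.025 = ±1.960
p-value = 0.1232
Decision: fail to reject H₀ at α = 0.05

Answer: z = 1.5414, fail to reject H₀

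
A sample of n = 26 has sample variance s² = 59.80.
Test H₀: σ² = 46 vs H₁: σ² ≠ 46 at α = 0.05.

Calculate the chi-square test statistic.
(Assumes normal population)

Answer: χ² = 32.5000, fail to reject H₀

Derivation:
df = n - 1 = 25
χ² = (n-1)s²/σ₀² = 25×59.80/46 = 32.5000
Critical values: χ²_{0.975,25} = 13.120, χ²_{0.025,25} = 40.646
Rejection region: χ² < 13.120 or χ² > 40.646
Decision: fail to reject H₀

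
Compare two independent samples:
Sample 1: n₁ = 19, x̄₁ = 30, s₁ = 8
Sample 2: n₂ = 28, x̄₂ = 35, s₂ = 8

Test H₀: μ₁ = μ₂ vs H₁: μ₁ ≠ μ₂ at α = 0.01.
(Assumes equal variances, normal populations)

Pooled variance: s²_p = [18×8² + 27×8²]/(45) = 64.0000
s_p = 8.0000
SE = s_p×√(1/n₁ + 1/n₂) = 8.0000×√(1/19 + 1/28) = 2.3778
t = (x̄₁ - x̄₂)/SE = (30 - 35)/2.3778 = -2.1028
df = 45, t-critical = ±2.690
Decision: fail to reject H₀

Answer: t = -2.1028, fail to reject H₀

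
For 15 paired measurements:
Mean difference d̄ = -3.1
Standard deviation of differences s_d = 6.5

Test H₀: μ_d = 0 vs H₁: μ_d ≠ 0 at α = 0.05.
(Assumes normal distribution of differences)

df = n - 1 = 14
SE = s_d/√n = 6.5/√15 = 1.6783
t = d̄/SE = -3.1/1.6783 = -1.8471
Critical value: t_{0.025,14} = ±2.145
p-value ≈ 0.0860
Decision: fail to reject H₀

Answer: t = -1.8471, fail to reject H₀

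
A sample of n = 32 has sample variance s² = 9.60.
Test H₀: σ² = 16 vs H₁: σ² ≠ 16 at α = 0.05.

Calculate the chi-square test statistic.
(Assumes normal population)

df = n - 1 = 31
χ² = (n-1)s²/σ₀² = 31×9.60/16 = 18.6000
Critical values: χ²_{0.975,31} = 17.539, χ²_{0.025,31} = 48.232
Rejection region: χ² < 17.539 or χ² > 48.232
Decision: fail to reject H₀

Answer: χ² = 18.6000, fail to reject H₀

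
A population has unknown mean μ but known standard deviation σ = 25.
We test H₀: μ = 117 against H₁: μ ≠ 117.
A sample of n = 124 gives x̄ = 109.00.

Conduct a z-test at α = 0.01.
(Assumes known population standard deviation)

Standard error: SE = σ/√n = 25/√124 = 2.2451
z-statistic: z = (x̄ - μ₀)/SE = (109.00 - 117)/2.2451 = -3.5633
Critical value: ±2.576
p-value = 0.0004
Decision: reject H₀

Answer: z = -3.5633, reject H₀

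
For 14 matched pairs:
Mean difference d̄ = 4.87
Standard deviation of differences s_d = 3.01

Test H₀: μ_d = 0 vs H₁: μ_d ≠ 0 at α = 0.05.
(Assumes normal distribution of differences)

Answer: t = 6.0534, reject H₀

Derivation:
df = n - 1 = 13
SE = s_d/√n = 3.01/√14 = 0.8045
t = d̄/SE = 4.87/0.8045 = 6.0534
Critical value: t_{0.025,13} = ±2.160
p-value < 0.0001
Decision: reject H₀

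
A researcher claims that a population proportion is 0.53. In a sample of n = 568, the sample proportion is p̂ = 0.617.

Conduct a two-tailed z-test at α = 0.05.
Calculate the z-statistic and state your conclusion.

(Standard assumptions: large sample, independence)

Answer: z = 4.1543, reject H₀

Derivation:
H₀: p = 0.53, H₁: p ≠ 0.53
Standard error: SE = √(p₀(1-p₀)/n) = √(0.53×0.47/568) = 0.020942
z-statistic: z = (p̂ - p₀)/SE = (0.617 - 0.53)/0.020942 = 4.1543
Critical value: z_0.025 = ±1.960
p-value < 0.0001
Decision: reject H₀ at α = 0.05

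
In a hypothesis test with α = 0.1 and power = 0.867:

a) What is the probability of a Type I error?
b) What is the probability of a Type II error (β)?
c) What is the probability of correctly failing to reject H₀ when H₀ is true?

a) Type I error probability = α = 0.1
b) Power = P(reject H₀ | H₁ true) = 1 - β = 0.867, so Type II error probability = β = 1 - Power = 0.133
c) P(fail to reject H₀ | H₀ true) = 1 - α = 0.9

Answer: a) 0.1, b) 0.133, c) 0.9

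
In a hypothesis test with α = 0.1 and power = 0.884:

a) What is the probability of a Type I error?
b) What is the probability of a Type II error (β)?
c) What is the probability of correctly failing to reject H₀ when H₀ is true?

Answer: a) 0.1, b) 0.116, c) 0.9

Derivation:
a) Type I error probability = α = 0.1
b) Power = P(reject H₀ | H₁ true) = 1 - β = 0.884, so Type II error probability = β = 1 - Power = 0.116
c) P(fail to reject H₀ | H₀ true) = 1 - α = 0.9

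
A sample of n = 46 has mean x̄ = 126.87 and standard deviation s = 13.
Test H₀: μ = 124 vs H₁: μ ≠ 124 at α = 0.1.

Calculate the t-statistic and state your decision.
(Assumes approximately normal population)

df = n - 1 = 45
SE = s/√n = 13/√46 = 1.9167
t = (x̄ - μ₀)/SE = (126.87 - 124)/1.9167 = 1.4974
Critical value: t_{0.05,45} = ±1.679
p-value ≈ 0.1413
Decision: fail to reject H₀

Answer: t = 1.4974, fail to reject H₀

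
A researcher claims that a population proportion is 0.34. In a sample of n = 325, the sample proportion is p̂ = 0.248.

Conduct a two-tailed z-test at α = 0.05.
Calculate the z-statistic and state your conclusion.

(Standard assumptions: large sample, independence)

Answer: z = -3.5012, reject H₀

Derivation:
H₀: p = 0.34, H₁: p ≠ 0.34
Standard error: SE = √(p₀(1-p₀)/n) = √(0.34×0.66/325) = 0.026277
z-statistic: z = (p̂ - p₀)/SE = (0.248 - 0.34)/0.026277 = -3.5012
Critical value: z_0.025 = ±1.960
p-value = 0.0005
Decision: reject H₀ at α = 0.05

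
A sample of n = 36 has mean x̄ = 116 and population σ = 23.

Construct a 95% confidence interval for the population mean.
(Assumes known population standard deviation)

Answer: (108.4867, 123.5133)

Derivation:
Confidence level: 95%, α = 0.05
z_0.025 = 1.960
SE = σ/√n = 23/√36 = 3.8333
Margin of error = 1.960 × 3.8333 = 7.5133
CI: x̄ ± margin = 116 ± 7.5133
CI: (108.4867, 123.5133)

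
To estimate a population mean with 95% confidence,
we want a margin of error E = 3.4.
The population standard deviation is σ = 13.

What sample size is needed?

z_0.025 = 1.960
n = (z×σ/E)² = (1.960×13/3.4)²
n = 56.1618
Round up: n = 57

Answer: n = 57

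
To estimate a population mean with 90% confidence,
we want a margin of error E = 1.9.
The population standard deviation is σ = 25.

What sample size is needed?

z_0.05 = 1.645
n = (z×σ/E)² = (1.645×25/1.9)²
n = 468.4946
Round up: n = 469

Answer: n = 469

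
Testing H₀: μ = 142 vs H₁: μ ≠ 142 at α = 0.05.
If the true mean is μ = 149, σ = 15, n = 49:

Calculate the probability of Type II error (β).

Answer: β ≈ 0.0957

Derivation:
SE = σ/√n = 15/√49 = 2.1429
Critical values: μ₀ ± z_0.025×SE = 142 ± 1.960×2.1429
Acceptance region: (137.7999, 146.2001)
Under H₁ (μ = 149): z_high = (146.2001 - 149)/2.1429 = -1.3066, z_low = (137.7999 - 149)/2.1429 = -5.2266
β = P(not reject | H₁) = Φ(-1.3066) - Φ(-5.2266) ≈ 0.0957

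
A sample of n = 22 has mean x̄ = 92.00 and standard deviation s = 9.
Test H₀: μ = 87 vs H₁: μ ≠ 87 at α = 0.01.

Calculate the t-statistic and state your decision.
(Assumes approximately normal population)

df = n - 1 = 21
SE = s/√n = 9/√22 = 1.9188
t = (x̄ - μ₀)/SE = (92.00 - 87)/1.9188 = 2.6058
Critical value: t_{0.005,21} = ±2.831
p-value ≈ 0.0165
Decision: fail to reject H₀

Answer: t = 2.6058, fail to reject H₀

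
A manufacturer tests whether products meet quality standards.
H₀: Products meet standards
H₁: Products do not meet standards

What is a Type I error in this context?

Type I error (α): Rejecting H₀ when H₀ is true
Type II error (β): Failing to reject H₀ when H₁ is true

Answer: Rejecting good products that actually meet standards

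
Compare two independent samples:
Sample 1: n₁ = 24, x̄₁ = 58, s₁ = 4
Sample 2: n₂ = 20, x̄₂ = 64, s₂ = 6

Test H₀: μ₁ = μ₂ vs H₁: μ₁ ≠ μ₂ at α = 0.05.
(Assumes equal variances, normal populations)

Answer: t = -3.9596, reject H₀

Derivation:
Pooled variance: s²_p = [23×4² + 19×6²]/(42) = 25.0476
s_p = 5.0048
SE = s_p×√(1/n₁ + 1/n₂) = 5.0048×√(1/24 + 1/20) = 1.5153
t = (x̄₁ - x̄₂)/SE = (58 - 64)/1.5153 = -3.9596
df = 42, t-critical = ±2.018
Decision: reject H₀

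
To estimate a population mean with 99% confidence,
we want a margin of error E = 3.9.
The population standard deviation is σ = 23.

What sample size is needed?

z_0.005 = 2.576
n = (z×σ/E)² = (2.576×23/3.9)²
n = 230.7906
Round up: n = 231

Answer: n = 231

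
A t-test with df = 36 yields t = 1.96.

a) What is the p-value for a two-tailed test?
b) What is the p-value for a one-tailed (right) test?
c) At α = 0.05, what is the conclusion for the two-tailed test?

Answer: a) 0.0578, b) 0.0289, c) fail to reject H₀

Derivation:
Using t-distribution with df = 36:
a) Two-tailed: p = 2×P(T > 1.96) = 0.0578
b) One-tailed: p = P(T > 1.96) = 0.0289
c) 0.0578 ≥ 0.05, fail to reject H₀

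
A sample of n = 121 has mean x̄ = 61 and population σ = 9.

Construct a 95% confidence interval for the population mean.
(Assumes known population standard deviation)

Confidence level: 95%, α = 0.05
z_0.025 = 1.960
SE = σ/√n = 9/√121 = 0.8182
Margin of error = 1.960 × 0.8182 = 1.6037
CI: x̄ ± margin = 61 ± 1.6037
CI: (59.3963, 62.6037)

Answer: (59.3963, 62.6037)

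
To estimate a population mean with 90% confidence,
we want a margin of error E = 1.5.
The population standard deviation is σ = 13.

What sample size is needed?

Answer: n = 204

Derivation:
z_0.05 = 1.645
n = (z×σ/E)² = (1.645×13/1.5)²
n = 203.2525
Round up: n = 204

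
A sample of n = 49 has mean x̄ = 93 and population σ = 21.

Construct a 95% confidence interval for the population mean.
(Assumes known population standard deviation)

Confidence level: 95%, α = 0.05
z_0.025 = 1.960
SE = σ/√n = 21/√49 = 3.0000
Margin of error = 1.960 × 3.0000 = 5.8800
CI: x̄ ± margin = 93 ± 5.8800
CI: (87.1200, 98.8800)

Answer: (87.1200, 98.8800)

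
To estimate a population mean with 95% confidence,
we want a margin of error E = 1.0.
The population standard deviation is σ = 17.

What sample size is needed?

Answer: n = 1111

Derivation:
z_0.025 = 1.960
n = (z×σ/E)² = (1.960×17/1.0)²
n = 1110.2224
Round up: n = 1111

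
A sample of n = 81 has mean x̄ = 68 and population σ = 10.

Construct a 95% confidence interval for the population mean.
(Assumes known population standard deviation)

Confidence level: 95%, α = 0.05
z_0.025 = 1.960
SE = σ/√n = 10/√81 = 1.1111
Margin of error = 1.960 × 1.1111 = 2.1778
CI: x̄ ± margin = 68 ± 2.1778
CI: (65.8222, 70.1778)

Answer: (65.8222, 70.1778)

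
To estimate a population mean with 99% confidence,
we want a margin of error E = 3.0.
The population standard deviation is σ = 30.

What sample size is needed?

z_0.005 = 2.576
n = (z×σ/E)² = (2.576×30/3.0)²
n = 663.5776
Round up: n = 664

Answer: n = 664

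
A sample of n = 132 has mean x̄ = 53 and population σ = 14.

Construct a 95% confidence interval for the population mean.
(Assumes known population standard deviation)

Confidence level: 95%, α = 0.05
z_0.025 = 1.960
SE = σ/√n = 14/√132 = 1.2185
Margin of error = 1.960 × 1.2185 = 2.3883
CI: x̄ ± margin = 53 ± 2.3883
CI: (50.6117, 55.3883)

Answer: (50.6117, 55.3883)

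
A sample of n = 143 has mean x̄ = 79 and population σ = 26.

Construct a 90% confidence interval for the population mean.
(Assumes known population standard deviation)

Answer: (75.4234, 82.5766)

Derivation:
Confidence level: 90%, α = 0.1
z_0.05 = 1.645
SE = σ/√n = 26/√143 = 2.1742
Margin of error = 1.645 × 2.1742 = 3.5766
CI: x̄ ± margin = 79 ± 3.5766
CI: (75.4234, 82.5766)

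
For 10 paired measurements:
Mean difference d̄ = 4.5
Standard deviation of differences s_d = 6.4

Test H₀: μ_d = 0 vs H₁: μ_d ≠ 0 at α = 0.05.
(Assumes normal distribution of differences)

Answer: t = 2.2234, fail to reject H₀

Derivation:
df = n - 1 = 9
SE = s_d/√n = 6.4/√10 = 2.0239
t = d̄/SE = 4.5/2.0239 = 2.2234
Critical value: t_{0.025,9} = ±2.262
p-value ≈ 0.0533
Decision: fail to reject H₀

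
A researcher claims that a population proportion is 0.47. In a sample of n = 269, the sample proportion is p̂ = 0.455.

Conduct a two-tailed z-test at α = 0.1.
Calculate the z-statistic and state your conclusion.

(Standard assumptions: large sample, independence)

H₀: p = 0.47, H₁: p ≠ 0.47
Standard error: SE = √(p₀(1-p₀)/n) = √(0.47×0.53/269) = 0.030431
z-statistic: z = (p̂ - p₀)/SE = (0.455 - 0.47)/0.030431 = -0.4929
Critical value: z_0.05 = ±1.645
p-value = 0.6221
Decision: fail to reject H₀ at α = 0.1

Answer: z = -0.4929, fail to reject H₀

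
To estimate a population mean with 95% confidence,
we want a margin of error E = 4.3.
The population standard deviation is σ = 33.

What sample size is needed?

Answer: n = 227

Derivation:
z_0.025 = 1.960
n = (z×σ/E)² = (1.960×33/4.3)²
n = 226.2576
Round up: n = 227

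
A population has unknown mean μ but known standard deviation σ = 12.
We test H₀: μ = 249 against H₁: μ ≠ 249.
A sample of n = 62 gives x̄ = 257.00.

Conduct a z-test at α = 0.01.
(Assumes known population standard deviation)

Standard error: SE = σ/√n = 12/√62 = 1.5240
z-statistic: z = (x̄ - μ₀)/SE = (257.00 - 249)/1.5240 = 5.2493
Critical value: ±2.576
p-value < 0.0001
Decision: reject H₀

Answer: z = 5.2493, reject H₀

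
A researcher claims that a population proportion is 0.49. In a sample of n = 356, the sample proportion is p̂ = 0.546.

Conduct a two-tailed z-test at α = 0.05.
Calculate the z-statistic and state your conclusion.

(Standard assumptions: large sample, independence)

H₀: p = 0.49, H₁: p ≠ 0.49
Standard error: SE = √(p₀(1-p₀)/n) = √(0.49×0.51/356) = 0.026495
z-statistic: z = (p̂ - p₀)/SE = (0.546 - 0.49)/0.026495 = 2.1136
Critical value: z_0.025 = ±1.960
p-value = 0.0345
Decision: reject H₀ at α = 0.05

Answer: z = 2.1136, reject H₀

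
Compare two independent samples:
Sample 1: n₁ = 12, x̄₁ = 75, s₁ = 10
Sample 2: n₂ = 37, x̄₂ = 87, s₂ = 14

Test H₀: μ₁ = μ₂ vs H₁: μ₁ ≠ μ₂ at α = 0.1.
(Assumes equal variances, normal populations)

Pooled variance: s²_p = [11×10² + 36×14²]/(47) = 173.5319
s_p = 13.1732
SE = s_p×√(1/n₁ + 1/n₂) = 13.1732×√(1/12 + 1/37) = 4.3762
t = (x̄₁ - x̄₂)/SE = (75 - 87)/4.3762 = -2.7421
df = 47, t-critical = ±1.678
Decision: reject H₀

Answer: t = -2.7421, reject H₀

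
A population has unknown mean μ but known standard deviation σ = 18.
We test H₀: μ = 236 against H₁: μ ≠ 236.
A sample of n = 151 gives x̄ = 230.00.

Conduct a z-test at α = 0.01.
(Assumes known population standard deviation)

Standard error: SE = σ/√n = 18/√151 = 1.4648
z-statistic: z = (x̄ - μ₀)/SE = (230.00 - 236)/1.4648 = -4.0961
Critical value: ±2.576
p-value < 0.0001
Decision: reject H₀

Answer: z = -4.0961, reject H₀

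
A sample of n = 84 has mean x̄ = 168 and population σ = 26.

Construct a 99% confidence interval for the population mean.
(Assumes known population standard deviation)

Confidence level: 99%, α = 0.01
z_0.005 = 2.576
SE = σ/√n = 26/√84 = 2.8368
Margin of error = 2.576 × 2.8368 = 7.3076
CI: x̄ ± margin = 168 ± 7.3076
CI: (160.6924, 175.3076)

Answer: (160.6924, 175.3076)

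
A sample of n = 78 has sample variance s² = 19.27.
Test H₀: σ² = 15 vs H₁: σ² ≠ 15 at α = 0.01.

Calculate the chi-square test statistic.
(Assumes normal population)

df = n - 1 = 77
χ² = (n-1)s²/σ₀² = 77×19.27/15 = 98.9193
Critical values: χ²_{0.995,77} = 48.788, χ²_{0.005,77} = 112.704
Rejection region: χ² < 48.788 or χ² > 112.704
Decision: fail to reject H₀

Answer: χ² = 98.9193, fail to reject H₀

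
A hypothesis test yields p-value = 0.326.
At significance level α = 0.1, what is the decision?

Compare p-value to α:
0.326 ≥ 0.1
Decision: fail to reject H₀

Answer: fail to reject H₀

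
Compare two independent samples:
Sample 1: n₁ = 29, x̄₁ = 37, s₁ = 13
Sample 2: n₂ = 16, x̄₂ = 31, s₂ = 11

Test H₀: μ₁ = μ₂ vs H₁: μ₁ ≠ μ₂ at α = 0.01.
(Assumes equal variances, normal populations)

Answer: t = 1.5614, fail to reject H₀

Derivation:
Pooled variance: s²_p = [28×13² + 15×11²]/(43) = 152.2558
s_p = 12.3392
SE = s_p×√(1/n₁ + 1/n₂) = 12.3392×√(1/29 + 1/16) = 3.8427
t = (x̄₁ - x̄₂)/SE = (37 - 31)/3.8427 = 1.5614
df = 43, t-critical = ±2.695
Decision: fail to reject H₀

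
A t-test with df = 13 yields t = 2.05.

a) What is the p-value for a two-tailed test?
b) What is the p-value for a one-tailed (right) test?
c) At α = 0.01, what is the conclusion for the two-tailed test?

Using t-distribution with df = 13:
a) Two-tailed: p = 2×P(T > 2.05) = 0.0611
b) One-tailed: p = P(T > 2.05) = 0.0305
c) 0.0611 ≥ 0.01, fail to reject H₀

Answer: a) 0.0611, b) 0.0305, c) fail to reject H₀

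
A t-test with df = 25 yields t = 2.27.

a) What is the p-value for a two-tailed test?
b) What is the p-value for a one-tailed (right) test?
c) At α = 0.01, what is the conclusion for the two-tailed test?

Answer: a) 0.0321, b) 0.0160, c) fail to reject H₀

Derivation:
Using t-distribution with df = 25:
a) Two-tailed: p = 2×P(T > 2.27) = 0.0321
b) One-tailed: p = P(T > 2.27) = 0.0160
c) 0.0321 ≥ 0.01, fail to reject H₀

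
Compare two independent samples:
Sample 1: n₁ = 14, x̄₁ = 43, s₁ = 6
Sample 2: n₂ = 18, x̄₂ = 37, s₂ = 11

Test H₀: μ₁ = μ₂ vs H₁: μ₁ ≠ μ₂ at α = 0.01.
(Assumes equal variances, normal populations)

Answer: t = 1.8353, fail to reject H₀

Derivation:
Pooled variance: s²_p = [13×6² + 17×11²]/(30) = 84.1667
s_p = 9.1742
SE = s_p×√(1/n₁ + 1/n₂) = 9.1742×√(1/14 + 1/18) = 3.2692
t = (x̄₁ - x̄₂)/SE = (43 - 37)/3.2692 = 1.8353
df = 30, t-critical = ±2.750
Decision: fail to reject H₀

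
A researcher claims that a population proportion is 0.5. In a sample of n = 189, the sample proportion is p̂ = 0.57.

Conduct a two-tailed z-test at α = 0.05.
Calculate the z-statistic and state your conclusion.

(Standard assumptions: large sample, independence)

H₀: p = 0.5, H₁: p ≠ 0.5
Standard error: SE = √(p₀(1-p₀)/n) = √(0.5×0.5/189) = 0.036370
z-statistic: z = (p̂ - p₀)/SE = (0.57 - 0.5)/0.036370 = 1.9247
Critical value: z_0.025 = ±1.960
p-value = 0.0543
Decision: fail to reject H₀ at α = 0.05

Answer: z = 1.9247, fail to reject H₀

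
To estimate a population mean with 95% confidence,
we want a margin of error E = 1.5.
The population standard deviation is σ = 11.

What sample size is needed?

Answer: n = 207

Derivation:
z_0.025 = 1.960
n = (z×σ/E)² = (1.960×11/1.5)²
n = 206.5927
Round up: n = 207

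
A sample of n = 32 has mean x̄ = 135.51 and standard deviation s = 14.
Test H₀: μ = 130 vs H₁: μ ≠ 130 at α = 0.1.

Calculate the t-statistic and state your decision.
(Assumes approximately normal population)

Answer: t = 2.2264, reject H₀

Derivation:
df = n - 1 = 31
SE = s/√n = 14/√32 = 2.4749
t = (x̄ - μ₀)/SE = (135.51 - 130)/2.4749 = 2.2264
Critical value: t_{0.05,31} = ±1.696
p-value ≈ 0.0334
Decision: reject H₀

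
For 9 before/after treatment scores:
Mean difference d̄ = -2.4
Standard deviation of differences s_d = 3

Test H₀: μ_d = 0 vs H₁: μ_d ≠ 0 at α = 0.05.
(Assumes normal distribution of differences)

Answer: t = -2.4000, reject H₀

Derivation:
df = n - 1 = 8
SE = s_d/√n = 3/√9 = 1.0000
t = d̄/SE = -2.4/1.0000 = -2.4000
Critical value: t_{0.025,8} = ±2.306
p-value ≈ 0.0432
Decision: reject H₀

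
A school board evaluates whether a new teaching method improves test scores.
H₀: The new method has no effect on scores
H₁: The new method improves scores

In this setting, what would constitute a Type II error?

Answer: Failing to adopt an effective teaching method

Derivation:
Type I error: rejecting H₀ when it is actually true (false positive).
Type II error: failing to reject H₀ when H₁ is actually true (false negative).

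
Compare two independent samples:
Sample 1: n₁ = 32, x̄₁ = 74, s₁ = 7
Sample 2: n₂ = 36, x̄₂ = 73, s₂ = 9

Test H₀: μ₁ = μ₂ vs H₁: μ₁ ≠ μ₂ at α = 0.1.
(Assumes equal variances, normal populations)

Answer: t = 0.5068, fail to reject H₀

Derivation:
Pooled variance: s²_p = [31×7² + 35×9²]/(66) = 65.9697
s_p = 8.1222
SE = s_p×√(1/n₁ + 1/n₂) = 8.1222×√(1/32 + 1/36) = 1.9733
t = (x̄₁ - x̄₂)/SE = (74 - 73)/1.9733 = 0.5068
df = 66, t-critical = ±1.668
Decision: fail to reject H₀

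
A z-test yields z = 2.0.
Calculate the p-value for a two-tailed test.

Answer: p-value ≈ 0.0455

Derivation:
For z = 2.0:
p = 2×P(Z > |2.0|) = 2×(1 - Φ(2.0)) = 0.0455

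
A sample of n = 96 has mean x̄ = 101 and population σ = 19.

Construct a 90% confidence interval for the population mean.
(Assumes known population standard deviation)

Confidence level: 90%, α = 0.1
z_0.05 = 1.645
SE = σ/√n = 19/√96 = 1.9392
Margin of error = 1.645 × 1.9392 = 3.1900
CI: x̄ ± margin = 101 ± 3.1900
CI: (97.8100, 104.1900)

Answer: (97.8100, 104.1900)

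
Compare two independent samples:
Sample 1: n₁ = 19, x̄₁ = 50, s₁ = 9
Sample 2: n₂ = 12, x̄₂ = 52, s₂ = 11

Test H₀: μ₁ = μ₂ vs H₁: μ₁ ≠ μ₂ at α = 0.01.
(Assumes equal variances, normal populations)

Pooled variance: s²_p = [18×9² + 11×11²]/(29) = 96.1724
s_p = 9.8068
SE = s_p×√(1/n₁ + 1/n₂) = 9.8068×√(1/19 + 1/12) = 3.6161
t = (x̄₁ - x̄₂)/SE = (50 - 52)/3.6161 = -0.5531
df = 29, t-critical = ±2.756
Decision: fail to reject H₀

Answer: t = -0.5531, fail to reject H₀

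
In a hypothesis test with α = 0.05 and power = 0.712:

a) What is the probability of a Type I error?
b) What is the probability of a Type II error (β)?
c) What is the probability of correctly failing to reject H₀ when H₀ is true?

Answer: a) 0.05, b) 0.288, c) 0.95

Derivation:
a) Type I error probability = α = 0.05
b) Power = P(reject H₀ | H₁ true) = 1 - β = 0.712, so Type II error probability = β = 1 - Power = 0.288
c) P(fail to reject H₀ | H₀ true) = 1 - α = 0.95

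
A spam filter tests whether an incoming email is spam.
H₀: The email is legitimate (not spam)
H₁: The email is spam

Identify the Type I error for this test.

Type I error: rejecting H₀ when it is actually true (false positive).
Type II error: failing to reject H₀ when H₁ is actually true (false negative).

Answer: Marking a legitimate email as spam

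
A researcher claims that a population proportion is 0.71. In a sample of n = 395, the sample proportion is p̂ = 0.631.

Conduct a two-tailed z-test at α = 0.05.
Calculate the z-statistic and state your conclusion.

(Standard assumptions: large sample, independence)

H₀: p = 0.71, H₁: p ≠ 0.71
Standard error: SE = √(p₀(1-p₀)/n) = √(0.71×0.29/395) = 0.022831
z-statistic: z = (p̂ - p₀)/SE = (0.631 - 0.71)/0.022831 = -3.4602
Critical value: z_0.025 = ±1.960
p-value = 0.0005
Decision: reject H₀ at α = 0.05

Answer: z = -3.4602, reject H₀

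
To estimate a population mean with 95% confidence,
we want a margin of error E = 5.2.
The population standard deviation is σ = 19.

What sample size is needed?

Answer: n = 52

Derivation:
z_0.025 = 1.960
n = (z×σ/E)² = (1.960×19/5.2)²
n = 51.2876
Round up: n = 52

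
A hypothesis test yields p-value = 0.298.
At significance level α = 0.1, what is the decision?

Compare p-value to α:
0.298 ≥ 0.1
Decision: fail to reject H₀

Answer: fail to reject H₀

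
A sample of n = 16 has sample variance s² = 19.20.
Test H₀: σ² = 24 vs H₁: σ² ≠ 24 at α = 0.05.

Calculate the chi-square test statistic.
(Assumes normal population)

df = n - 1 = 15
χ² = (n-1)s²/σ₀² = 15×19.20/24 = 12.0000
Critical values: χ²_{0.975,15} = 6.262, χ²_{0.025,15} = 27.488
Rejection region: χ² < 6.262 or χ² > 27.488
Decision: fail to reject H₀

Answer: χ² = 12.0000, fail to reject H₀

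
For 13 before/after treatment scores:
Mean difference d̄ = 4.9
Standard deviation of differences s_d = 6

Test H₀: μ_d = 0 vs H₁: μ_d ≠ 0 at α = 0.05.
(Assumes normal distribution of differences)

df = n - 1 = 12
SE = s_d/√n = 6/√13 = 1.6641
t = d̄/SE = 4.9/1.6641 = 2.9445
Critical value: t_{0.025,12} = ±2.179
p-value ≈ 0.0123
Decision: reject H₀

Answer: t = 2.9445, reject H₀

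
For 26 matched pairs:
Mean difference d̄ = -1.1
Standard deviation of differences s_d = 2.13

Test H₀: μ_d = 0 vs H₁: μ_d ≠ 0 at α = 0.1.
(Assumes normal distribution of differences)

Answer: t = -2.6335, reject H₀

Derivation:
df = n - 1 = 25
SE = s_d/√n = 2.13/√26 = 0.4177
t = d̄/SE = -1.1/0.4177 = -2.6335
Critical value: t_{0.05,25} = ±1.708
p-value ≈ 0.0143
Decision: reject H₀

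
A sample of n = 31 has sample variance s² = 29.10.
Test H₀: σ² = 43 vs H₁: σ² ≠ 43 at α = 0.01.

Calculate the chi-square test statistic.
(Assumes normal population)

df = n - 1 = 30
χ² = (n-1)s²/σ₀² = 30×29.10/43 = 20.3023
Critical values: χ²_{0.995,30} = 13.787, χ²_{0.005,30} = 53.672
Rejection region: χ² < 13.787 or χ² > 53.672
Decision: fail to reject H₀

Answer: χ² = 20.3023, fail to reject H₀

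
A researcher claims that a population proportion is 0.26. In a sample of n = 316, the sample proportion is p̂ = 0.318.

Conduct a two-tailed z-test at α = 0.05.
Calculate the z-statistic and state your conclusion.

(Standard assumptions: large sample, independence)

H₀: p = 0.26, H₁: p ≠ 0.26
Standard error: SE = √(p₀(1-p₀)/n) = √(0.26×0.74/316) = 0.024675
z-statistic: z = (p̂ - p₀)/SE = (0.318 - 0.26)/0.024675 = 2.3506
Critical value: z_0.025 = ±1.960
p-value = 0.0187
Decision: reject H₀ at α = 0.05

Answer: z = 2.3506, reject H₀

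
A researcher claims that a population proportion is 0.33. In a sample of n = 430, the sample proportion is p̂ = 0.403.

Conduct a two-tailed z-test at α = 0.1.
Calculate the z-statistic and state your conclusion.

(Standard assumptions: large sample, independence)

Answer: z = 3.2193, reject H₀

Derivation:
H₀: p = 0.33, H₁: p ≠ 0.33
Standard error: SE = √(p₀(1-p₀)/n) = √(0.33×0.67/430) = 0.022676
z-statistic: z = (p̂ - p₀)/SE = (0.403 - 0.33)/0.022676 = 3.2193
Critical value: z_0.05 = ±1.645
p-value = 0.0013
Decision: reject H₀ at α = 0.1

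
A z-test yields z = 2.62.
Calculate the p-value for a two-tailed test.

Answer: p-value ≈ 0.0088

Derivation:
For z = 2.62:
p = 2×P(Z > |2.62|) = 2×(1 - Φ(2.62)) = 0.0088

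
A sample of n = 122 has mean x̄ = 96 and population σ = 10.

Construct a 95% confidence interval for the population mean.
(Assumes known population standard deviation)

Confidence level: 95%, α = 0.05
z_0.025 = 1.960
SE = σ/√n = 10/√122 = 0.9054
Margin of error = 1.960 × 0.9054 = 1.7746
CI: x̄ ± margin = 96 ± 1.7746
CI: (94.2254, 97.7746)

Answer: (94.2254, 97.7746)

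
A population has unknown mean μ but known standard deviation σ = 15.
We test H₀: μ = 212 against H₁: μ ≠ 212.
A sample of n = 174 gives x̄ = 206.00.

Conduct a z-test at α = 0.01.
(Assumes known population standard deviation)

Standard error: SE = σ/√n = 15/√174 = 1.1371
z-statistic: z = (x̄ - μ₀)/SE = (206.00 - 212)/1.1371 = -5.2766
Critical value: ±2.576
p-value < 0.0001
Decision: reject H₀

Answer: z = -5.2766, reject H₀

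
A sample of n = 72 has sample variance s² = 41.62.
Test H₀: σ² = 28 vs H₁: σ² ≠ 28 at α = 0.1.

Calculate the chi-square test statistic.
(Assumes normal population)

Answer: χ² = 105.5364, reject H₀

Derivation:
df = n - 1 = 71
χ² = (n-1)s²/σ₀² = 71×41.62/28 = 105.5364
Critical values: χ²_{0.95,71} = 52.600, χ²_{0.05,71} = 91.670
Rejection region: χ² < 52.600 or χ² > 91.670
Decision: reject H₀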